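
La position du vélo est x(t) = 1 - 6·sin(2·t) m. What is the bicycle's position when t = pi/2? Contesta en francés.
Nous avons la position x(t) = 1 - 6·sin(2·t). En substituant t = pi/2: x(pi/2) = 1.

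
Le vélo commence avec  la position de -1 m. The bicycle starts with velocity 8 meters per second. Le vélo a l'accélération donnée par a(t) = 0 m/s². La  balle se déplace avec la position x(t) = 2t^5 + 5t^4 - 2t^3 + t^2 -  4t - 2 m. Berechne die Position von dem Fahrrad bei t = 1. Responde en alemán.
Wir müssen unsere Gleichung für die Beschleunigung a(t) = 0 2-mal integrieren. Die Stammfunktion von der Beschleunigung ist die Geschwindigkeit. Mit v(0) = 8 erhalten wir v(t) = 8. Das Integral von der Geschwindigkeit ist die Position. Mit x(0) = -1 erhalten wir x(t) = 8·t - 1. Mit x(t) = 8·t - 1 und Einsetzen von t = 1, finden wir x = 7.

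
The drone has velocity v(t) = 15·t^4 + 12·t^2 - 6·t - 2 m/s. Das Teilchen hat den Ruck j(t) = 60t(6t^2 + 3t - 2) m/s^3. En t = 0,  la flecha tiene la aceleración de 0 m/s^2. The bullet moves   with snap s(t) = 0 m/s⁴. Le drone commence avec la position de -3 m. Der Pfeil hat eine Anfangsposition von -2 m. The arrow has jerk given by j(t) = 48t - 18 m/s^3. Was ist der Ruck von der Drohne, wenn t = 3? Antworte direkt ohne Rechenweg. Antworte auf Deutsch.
j(3) = 1644.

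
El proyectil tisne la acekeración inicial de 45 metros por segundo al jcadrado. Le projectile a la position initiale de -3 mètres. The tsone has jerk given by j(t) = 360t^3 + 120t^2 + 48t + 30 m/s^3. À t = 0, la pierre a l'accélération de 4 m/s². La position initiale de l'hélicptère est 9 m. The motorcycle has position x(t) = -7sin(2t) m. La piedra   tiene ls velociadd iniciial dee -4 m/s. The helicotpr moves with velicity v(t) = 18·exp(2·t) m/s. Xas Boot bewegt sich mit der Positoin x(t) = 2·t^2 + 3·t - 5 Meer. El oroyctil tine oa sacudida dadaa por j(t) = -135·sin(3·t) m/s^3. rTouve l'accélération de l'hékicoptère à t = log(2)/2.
Nous devons dériver notre équation de la vitesse v(t) = 18·exp(2·t) 1 fois. En prenant d/dt de v(t), nous trouvons a(t) = 36·exp(2·t). En utilisant a(t) = 36·exp(2·t) et en substituant t = log(2)/2, nous trouvons a = 72.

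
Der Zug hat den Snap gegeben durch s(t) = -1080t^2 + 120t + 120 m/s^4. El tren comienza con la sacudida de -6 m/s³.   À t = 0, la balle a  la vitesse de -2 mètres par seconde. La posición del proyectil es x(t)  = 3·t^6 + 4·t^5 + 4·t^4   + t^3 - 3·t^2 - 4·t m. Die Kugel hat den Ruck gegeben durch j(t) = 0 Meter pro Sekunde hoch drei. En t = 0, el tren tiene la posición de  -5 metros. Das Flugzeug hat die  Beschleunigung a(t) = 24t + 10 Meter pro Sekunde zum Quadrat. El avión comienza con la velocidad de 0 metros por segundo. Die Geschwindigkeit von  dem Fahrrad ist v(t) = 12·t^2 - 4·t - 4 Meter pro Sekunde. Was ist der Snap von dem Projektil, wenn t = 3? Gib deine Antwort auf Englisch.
We must differentiate our position equation x(t) = 3·t^6 + 4·t^5 + 4·t^4 + t^3 - 3·t^2 - 4·t 4 times. Taking d/dt of x(t), we find v(t) = 18·t^5 + 20·t^4 + 16·t^3 + 3·t^2 - 6·t - 4. The derivative of velocity gives acceleration: a(t) = 90·t^4 + 80·t^3 + 48·t^2 + 6·t - 6. Differentiating acceleration, we get jerk: j(t) = 360·t^3 + 240·t^2 + 96·t + 6. Taking d/dt of j(t), we find s(t) = 1080·t^2 + 480·t + 96. From the given snap equation s(t) = 1080·t^2 + 480·t + 96, we substitute t = 3 to get s = 11256.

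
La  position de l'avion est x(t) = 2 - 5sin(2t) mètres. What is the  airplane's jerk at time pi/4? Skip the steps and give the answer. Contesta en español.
La respuesta es 0.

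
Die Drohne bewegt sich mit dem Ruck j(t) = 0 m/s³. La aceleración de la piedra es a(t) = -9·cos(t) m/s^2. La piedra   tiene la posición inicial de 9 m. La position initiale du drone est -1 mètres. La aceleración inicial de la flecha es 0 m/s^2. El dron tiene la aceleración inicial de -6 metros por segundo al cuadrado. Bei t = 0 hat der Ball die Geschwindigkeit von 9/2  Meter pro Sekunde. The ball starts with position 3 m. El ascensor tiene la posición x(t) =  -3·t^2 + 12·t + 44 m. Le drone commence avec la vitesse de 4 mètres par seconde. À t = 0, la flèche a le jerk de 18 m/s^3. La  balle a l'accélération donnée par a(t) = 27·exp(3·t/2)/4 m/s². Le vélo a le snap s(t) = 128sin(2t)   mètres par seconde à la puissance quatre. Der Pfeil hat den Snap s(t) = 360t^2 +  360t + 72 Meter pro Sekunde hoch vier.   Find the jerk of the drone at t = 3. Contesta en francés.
En utilisant j(t) = 0 et en substituant t = 3, nous trouvons j = 0.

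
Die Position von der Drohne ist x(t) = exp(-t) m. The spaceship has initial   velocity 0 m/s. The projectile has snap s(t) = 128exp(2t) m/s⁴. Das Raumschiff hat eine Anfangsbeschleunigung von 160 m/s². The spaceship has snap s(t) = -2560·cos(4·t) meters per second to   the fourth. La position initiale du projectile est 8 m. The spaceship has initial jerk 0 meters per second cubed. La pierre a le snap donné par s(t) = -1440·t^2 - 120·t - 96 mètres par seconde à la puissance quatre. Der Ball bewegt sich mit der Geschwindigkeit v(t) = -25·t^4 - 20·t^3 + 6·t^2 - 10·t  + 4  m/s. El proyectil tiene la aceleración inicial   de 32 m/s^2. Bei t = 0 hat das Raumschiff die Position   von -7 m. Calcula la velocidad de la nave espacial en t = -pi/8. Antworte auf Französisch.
Nous devons intégrer notre équation du snap s(t) = -2560·cos(4·t) 3 fois. La primitive du snap, avec j(0) = 0, donne le jerk: j(t) = -640·sin(4·t). En prenant ∫j(t)dt et en appliquant a(0) = 160, nous trouvons a(t) = 160·cos(4·t). En prenant ∫a(t)dt et en appliquant v(0) = 0, nous trouvons v(t) = 40·sin(4·t). De l'équation de la vitesse v(t) = 40·sin(4·t), nous substituons t = -pi/8 pour obtenir v = -40.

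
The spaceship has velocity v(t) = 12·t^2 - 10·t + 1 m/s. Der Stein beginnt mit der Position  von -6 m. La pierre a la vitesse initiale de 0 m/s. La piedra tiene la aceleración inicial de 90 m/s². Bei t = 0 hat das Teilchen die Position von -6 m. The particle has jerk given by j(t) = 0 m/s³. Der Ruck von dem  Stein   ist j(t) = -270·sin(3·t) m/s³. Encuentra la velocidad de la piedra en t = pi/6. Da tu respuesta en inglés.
We need to integrate our jerk equation j(t) = -270·sin(3·t) 2 times. The integral of jerk, with a(0) = 90, gives acceleration: a(t) = 90·cos(3·t). The antiderivative of acceleration is velocity. Using v(0) = 0, we get v(t) = 30·sin(3·t). Using v(t) = 30·sin(3·t) and substituting t = pi/6, we find v = 30.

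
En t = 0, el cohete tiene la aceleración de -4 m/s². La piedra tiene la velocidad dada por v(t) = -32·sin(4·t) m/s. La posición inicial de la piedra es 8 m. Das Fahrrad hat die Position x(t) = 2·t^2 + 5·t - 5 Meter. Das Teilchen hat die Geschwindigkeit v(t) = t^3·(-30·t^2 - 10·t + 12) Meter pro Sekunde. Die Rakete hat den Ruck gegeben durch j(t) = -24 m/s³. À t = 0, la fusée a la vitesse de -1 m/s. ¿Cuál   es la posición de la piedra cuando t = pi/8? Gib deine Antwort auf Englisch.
Starting from velocity v(t) = -32·sin(4·t), we take 1 antiderivative. The antiderivative of velocity is position. Using x(0) = 8, we get x(t) = 8·cos(4·t). Using x(t) = 8·cos(4·t) and substituting t = pi/8, we find x = 0.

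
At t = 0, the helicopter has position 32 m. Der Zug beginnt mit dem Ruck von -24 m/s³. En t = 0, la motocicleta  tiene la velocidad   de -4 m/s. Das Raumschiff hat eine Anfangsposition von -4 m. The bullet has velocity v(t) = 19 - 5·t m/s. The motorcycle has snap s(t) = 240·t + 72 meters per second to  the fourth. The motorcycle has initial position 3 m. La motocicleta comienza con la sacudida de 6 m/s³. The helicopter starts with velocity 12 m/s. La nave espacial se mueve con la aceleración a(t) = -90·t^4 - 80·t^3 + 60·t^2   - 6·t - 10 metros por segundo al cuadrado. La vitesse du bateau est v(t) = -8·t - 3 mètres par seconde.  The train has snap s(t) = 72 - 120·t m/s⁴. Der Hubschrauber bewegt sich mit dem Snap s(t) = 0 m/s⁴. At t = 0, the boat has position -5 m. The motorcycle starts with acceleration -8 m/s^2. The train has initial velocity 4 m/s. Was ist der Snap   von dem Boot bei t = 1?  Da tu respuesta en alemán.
Wir müssen unsere Gleichung für die Geschwindigkeit v(t) = -8·t - 3 3-mal ableiten. Mit d/dt von v(t) finden wir a(t) = -8. Die Ableitung von der Beschleunigung ergibt den Ruck: j(t) = 0. Durch Ableiten von dem Ruck erhalten wir den Snap: s(t) = 0. Aus der Gleichung für den Snap s(t) = 0, setzen wir t = 1 ein und erhalten s = 0.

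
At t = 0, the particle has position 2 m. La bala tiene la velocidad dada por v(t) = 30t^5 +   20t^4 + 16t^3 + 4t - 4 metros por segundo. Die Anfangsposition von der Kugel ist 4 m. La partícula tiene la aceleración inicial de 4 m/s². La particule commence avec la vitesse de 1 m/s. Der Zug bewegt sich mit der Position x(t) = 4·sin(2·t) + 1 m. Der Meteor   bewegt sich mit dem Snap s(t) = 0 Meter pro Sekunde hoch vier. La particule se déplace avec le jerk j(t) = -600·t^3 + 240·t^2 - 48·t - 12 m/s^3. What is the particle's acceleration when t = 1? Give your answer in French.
En partant du jerk j(t) = -600·t^3 + 240·t^2 - 48·t - 12, nous prenons 1 primitive. En intégrant le jerk et en utilisant la condition initiale a(0) = 4, nous obtenons a(t) = -150·t^4 + 80·t^3 - 24·t^2 - 12·t + 4. En utilisant a(t) = -150·t^4 + 80·t^3 - 24·t^2 - 12·t + 4 et en substituant t = 1, nous trouvons a = -102.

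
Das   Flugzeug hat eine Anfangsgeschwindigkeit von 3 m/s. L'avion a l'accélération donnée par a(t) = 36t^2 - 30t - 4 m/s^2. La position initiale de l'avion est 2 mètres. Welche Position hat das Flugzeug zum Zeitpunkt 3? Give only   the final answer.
Die Antwort ist 101.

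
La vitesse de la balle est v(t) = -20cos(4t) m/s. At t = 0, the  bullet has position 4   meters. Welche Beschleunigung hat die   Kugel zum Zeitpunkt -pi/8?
Wir müssen unsere Gleichung für die Geschwindigkeit v(t) = -20·cos(4·t) 1-mal ableiten. Die Ableitung von der Geschwindigkeit ergibt die Beschleunigung: a(t) = 80·sin(4·t). Mit a(t) = 80·sin(4·t) und Einsetzen von t = -pi/8, finden wir a = -80.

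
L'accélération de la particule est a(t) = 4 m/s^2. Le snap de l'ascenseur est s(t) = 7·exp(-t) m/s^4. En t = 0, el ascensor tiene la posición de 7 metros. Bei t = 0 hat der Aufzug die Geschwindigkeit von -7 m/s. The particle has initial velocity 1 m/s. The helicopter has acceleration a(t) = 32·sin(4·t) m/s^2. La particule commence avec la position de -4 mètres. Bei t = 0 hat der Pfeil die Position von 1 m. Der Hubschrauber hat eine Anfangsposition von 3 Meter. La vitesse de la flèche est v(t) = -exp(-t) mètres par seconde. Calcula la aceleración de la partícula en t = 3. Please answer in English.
We have acceleration a(t) = 4. Substituting t = 3: a(3) = 4.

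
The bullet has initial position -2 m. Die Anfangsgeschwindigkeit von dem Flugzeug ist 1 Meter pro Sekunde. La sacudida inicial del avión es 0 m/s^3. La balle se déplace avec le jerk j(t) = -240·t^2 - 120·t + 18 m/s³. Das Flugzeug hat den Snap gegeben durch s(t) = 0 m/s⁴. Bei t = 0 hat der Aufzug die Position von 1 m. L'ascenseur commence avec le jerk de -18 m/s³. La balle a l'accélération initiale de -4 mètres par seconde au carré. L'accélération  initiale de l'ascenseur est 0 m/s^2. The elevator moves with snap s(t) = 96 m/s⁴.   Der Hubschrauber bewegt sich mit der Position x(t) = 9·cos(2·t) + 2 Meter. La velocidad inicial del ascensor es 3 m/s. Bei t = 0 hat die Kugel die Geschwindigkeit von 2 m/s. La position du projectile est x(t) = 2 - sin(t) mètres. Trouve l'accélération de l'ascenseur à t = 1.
Nous devons intégrer notre équation du snap s(t) = 96 2 fois. L'intégrale du snap est le jerk. En utilisant j(0) = -18, nous obtenons j(t) = 96·t - 18. La primitive du jerk, avec a(0) = 0, donne l'accélération: a(t) = 6·t·(8·t - 3). De l'équation de l'accélération a(t) = 6·t·(8·t - 3), nous substituons t = 1 pour obtenir a = 30.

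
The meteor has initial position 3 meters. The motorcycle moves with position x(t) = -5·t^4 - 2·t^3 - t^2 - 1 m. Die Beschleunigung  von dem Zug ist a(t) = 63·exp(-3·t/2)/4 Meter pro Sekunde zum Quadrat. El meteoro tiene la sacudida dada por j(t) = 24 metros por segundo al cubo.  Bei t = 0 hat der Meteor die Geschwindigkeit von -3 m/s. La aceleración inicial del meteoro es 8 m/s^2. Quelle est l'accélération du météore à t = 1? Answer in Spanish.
Debemos encontrar la antiderivada de nuestra ecuación de la sacudida j(t) = 24 1 vez. Tomando ∫j(t)dt y aplicando a(0) = 8, encontramos a(t) = 24·t + 8. De la ecuación de la aceleración a(t) = 24·t + 8, sustituimos t = 1 para obtener a = 32.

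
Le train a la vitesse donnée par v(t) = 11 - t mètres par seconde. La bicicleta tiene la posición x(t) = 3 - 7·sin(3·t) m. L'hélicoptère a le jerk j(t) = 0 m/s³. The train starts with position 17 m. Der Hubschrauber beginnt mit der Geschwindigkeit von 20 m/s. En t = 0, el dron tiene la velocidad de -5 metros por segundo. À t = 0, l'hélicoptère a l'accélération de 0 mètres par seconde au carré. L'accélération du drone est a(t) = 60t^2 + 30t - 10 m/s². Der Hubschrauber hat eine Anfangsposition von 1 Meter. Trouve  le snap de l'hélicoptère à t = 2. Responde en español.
Para resolver esto, necesitamos tomar 1 derivada de nuestra ecuación de la sacudida j(t) = 0. Derivando la sacudida, obtenemos el snap: s(t) = 0. De la ecuación del snap s(t) = 0, sustituimos t = 2 para obtener s = 0.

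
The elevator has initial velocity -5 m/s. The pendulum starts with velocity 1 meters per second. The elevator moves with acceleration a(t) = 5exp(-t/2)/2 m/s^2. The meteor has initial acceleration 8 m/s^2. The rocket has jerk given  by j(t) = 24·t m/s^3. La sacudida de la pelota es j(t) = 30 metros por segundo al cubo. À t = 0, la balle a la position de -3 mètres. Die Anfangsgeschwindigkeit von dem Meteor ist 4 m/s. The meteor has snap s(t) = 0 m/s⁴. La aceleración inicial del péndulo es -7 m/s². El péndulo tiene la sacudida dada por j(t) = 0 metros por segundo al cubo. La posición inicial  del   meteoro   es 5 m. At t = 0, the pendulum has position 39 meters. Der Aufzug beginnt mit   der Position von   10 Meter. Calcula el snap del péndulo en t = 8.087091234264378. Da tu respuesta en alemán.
Ausgehend von dem Ruck j(t) = 0, nehmen wir 1 Ableitung. Durch Ableiten von dem Ruck erhalten wir den Snap: s(t) = 0. Aus der Gleichung für den Snap s(t) = 0, setzen wir t = 8.087091234264378 ein und erhalten s = 0.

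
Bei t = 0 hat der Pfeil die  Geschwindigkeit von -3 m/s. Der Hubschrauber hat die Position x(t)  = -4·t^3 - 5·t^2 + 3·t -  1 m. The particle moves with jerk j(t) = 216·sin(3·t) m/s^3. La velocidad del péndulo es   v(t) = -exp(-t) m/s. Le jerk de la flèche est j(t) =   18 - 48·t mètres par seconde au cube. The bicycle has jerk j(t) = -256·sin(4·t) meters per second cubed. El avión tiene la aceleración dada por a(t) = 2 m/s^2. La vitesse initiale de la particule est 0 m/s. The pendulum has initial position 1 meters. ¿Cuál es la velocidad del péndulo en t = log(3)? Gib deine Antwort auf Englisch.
We have velocity v(t) = -exp(-t). Substituting t = log(3): v(log(3)) = -1/3.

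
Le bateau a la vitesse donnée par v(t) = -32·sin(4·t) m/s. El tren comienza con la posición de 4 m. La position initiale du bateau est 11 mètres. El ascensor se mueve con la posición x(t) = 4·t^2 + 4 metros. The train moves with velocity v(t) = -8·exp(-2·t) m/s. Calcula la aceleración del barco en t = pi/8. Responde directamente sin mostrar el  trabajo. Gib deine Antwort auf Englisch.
At t = pi/8, a = 0.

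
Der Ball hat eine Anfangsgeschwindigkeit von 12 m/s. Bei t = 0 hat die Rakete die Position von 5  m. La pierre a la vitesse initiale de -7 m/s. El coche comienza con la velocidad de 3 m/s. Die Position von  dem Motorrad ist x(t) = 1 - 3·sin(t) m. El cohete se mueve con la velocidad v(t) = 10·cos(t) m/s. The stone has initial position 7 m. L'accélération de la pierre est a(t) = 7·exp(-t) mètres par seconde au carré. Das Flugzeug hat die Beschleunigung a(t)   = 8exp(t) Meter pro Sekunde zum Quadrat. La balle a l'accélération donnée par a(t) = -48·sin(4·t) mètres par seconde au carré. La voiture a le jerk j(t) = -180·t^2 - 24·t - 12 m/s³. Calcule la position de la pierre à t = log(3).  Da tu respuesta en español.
Necesitamos integrar nuestra ecuación de la aceleración a(t) = 7·exp(-t) 2 veces. La integral de la aceleración es la velocidad. Usando v(0) = -7, obtenemos v(t) = -7·exp(-t). Tomando ∫v(t)dt y aplicando x(0) = 7, encontramos x(t) = 7·exp(-t). De la ecuación de la posición x(t) = 7·exp(-t), sustituimos t = log(3) para obtener x = 7/3.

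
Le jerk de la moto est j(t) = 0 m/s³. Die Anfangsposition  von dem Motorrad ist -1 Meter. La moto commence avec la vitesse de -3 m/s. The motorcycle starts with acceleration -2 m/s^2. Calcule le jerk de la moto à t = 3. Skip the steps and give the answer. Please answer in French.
j(3) = 0.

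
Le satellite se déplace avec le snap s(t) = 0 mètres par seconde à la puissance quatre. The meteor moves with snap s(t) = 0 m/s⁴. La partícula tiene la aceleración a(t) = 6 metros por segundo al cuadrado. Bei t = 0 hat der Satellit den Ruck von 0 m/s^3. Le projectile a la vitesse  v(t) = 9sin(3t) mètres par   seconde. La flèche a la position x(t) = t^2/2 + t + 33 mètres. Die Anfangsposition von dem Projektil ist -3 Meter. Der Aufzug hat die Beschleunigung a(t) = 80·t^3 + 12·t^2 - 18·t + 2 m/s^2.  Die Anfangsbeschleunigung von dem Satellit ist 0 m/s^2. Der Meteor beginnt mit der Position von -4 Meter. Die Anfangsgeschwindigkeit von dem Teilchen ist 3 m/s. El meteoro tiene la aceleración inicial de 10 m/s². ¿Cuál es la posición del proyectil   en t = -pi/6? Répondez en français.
Nous devons intégrer notre équation de la vitesse v(t) = 9·sin(3·t) 1 fois. En intégrant la vitesse et en utilisant la condition initiale x(0) = -3, nous obtenons x(t) = -3·cos(3·t). De l'équation de la position x(t) = -3·cos(3·t), nous substituons t = -pi/6 pour obtenir x = 0.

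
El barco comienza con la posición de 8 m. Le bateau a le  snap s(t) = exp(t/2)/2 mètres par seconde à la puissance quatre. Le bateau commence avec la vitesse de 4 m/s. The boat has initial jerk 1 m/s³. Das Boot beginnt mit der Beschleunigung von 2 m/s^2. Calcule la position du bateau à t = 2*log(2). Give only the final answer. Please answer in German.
Bei t = 2*log(2), x = 16.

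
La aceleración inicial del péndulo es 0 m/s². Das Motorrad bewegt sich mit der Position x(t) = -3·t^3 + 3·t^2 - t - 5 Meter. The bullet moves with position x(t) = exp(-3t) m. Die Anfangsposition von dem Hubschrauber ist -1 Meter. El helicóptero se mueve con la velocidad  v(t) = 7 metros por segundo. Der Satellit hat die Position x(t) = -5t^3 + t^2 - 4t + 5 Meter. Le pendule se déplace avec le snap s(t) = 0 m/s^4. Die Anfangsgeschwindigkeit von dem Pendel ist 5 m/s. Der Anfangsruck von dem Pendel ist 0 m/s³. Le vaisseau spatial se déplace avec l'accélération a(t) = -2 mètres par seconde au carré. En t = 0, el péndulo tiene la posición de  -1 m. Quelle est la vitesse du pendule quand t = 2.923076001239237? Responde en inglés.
We need to integrate our snap equation s(t) = 0 3 times. The integral of snap is jerk. Using j(0) = 0, we get j(t) = 0. The antiderivative of jerk, with a(0) = 0, gives acceleration: a(t) = 0. Taking ∫a(t)dt and applying v(0) = 5, we find v(t) = 5. We have velocity v(t) = 5. Substituting t = 2.923076001239237: v(2.923076001239237) = 5.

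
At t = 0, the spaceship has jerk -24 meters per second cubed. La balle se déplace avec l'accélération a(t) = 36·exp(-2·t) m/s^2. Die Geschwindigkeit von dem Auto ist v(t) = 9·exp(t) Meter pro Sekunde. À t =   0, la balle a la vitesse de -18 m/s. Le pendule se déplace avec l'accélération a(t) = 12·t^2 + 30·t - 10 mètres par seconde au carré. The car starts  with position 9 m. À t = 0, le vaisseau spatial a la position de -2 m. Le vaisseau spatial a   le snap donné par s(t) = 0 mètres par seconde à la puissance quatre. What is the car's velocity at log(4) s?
From the given velocity equation v(t) = 9·exp(t), we substitute t = log(4) to get v = 36.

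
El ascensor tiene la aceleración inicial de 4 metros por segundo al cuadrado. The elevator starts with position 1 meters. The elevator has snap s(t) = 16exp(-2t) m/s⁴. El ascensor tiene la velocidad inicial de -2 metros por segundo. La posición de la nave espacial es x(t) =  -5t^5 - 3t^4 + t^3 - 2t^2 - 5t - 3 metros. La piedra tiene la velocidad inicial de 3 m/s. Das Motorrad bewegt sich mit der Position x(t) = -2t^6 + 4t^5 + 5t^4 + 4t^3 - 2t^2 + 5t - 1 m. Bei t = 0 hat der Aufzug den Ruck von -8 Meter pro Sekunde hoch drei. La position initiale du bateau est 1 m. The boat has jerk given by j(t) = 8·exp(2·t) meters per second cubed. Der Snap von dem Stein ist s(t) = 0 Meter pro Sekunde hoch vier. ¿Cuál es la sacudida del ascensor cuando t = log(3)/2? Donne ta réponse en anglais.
To solve this, we need to take 1 integral of our snap equation s(t) = 16·exp(-2·t). The antiderivative of snap, with j(0) = -8, gives jerk: j(t) = -8·exp(-2·t). Using j(t) = -8·exp(-2·t) and substituting t = log(3)/2, we find j = -8/3.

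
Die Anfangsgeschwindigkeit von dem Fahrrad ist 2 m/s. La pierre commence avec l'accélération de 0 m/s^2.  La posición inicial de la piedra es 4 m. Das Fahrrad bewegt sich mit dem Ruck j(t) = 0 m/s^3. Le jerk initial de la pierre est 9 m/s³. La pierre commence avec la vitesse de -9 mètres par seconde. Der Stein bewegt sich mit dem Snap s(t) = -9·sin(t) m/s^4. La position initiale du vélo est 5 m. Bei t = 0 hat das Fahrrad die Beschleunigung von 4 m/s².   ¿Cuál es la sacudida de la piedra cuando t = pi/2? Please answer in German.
Wir müssen das Integral unserer Gleichung für den Snap s(t) = -9·sin(t) 1-mal finden. Mit ∫s(t)dt und Anwendung von j(0) = 9, finden wir j(t) = 9·cos(t). Mit j(t) = 9·cos(t) und Einsetzen von t = pi/2, finden wir j = 0.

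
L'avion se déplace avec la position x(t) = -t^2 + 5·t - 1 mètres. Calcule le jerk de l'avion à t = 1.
En partant de la position x(t) = -t^2 + 5·t - 1, nous prenons 3 dérivées. En prenant d/dt de x(t), nous trouvons v(t) = 5 - 2·t. En prenant d/dt de v(t), nous trouvons a(t) = -2. En prenant d/dt de a(t), nous trouvons j(t) = 0. En utilisant j(t) = 0 et en substituant t = 1, nous trouvons j = 0.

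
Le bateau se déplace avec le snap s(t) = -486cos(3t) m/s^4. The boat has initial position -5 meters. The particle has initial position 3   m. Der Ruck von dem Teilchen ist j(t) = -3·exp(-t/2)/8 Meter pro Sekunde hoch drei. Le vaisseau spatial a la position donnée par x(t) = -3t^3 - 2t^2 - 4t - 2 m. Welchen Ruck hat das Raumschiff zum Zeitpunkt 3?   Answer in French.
Nous devons dériver notre équation de la position x(t) = -3·t^3 - 2·t^2 - 4·t - 2 3 fois. En dérivant la position, nous obtenons la vitesse: v(t) = -9·t^2 - 4·t - 4. En prenant d/dt de v(t), nous trouvons a(t) = -18·t - 4. La dérivée de l'accélération donne le jerk: j(t) = -18. De l'équation du jerk j(t) = -18, nous substituons t = 3 pour obtenir j = -18.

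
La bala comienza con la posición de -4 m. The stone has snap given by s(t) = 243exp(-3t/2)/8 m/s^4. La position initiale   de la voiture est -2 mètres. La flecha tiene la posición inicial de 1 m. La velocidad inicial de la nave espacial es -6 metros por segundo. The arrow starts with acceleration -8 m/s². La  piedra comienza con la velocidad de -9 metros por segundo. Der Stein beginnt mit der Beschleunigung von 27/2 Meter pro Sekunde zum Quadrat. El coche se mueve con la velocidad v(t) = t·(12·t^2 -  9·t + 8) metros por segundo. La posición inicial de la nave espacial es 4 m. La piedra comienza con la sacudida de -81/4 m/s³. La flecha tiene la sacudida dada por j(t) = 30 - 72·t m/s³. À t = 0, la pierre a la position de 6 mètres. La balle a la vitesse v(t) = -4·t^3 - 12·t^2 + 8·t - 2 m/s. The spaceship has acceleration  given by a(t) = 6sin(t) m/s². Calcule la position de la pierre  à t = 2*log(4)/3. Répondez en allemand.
Wir müssen das Integral unserer Gleichung für den Snap s(t) = 243·exp(-3·t/2)/8 4-mal finden. Das Integral von dem Snap ist der Ruck. Mit j(0) = -81/4 erhalten wir j(t) = -81·exp(-3·t/2)/4. Durch Integration von dem Ruck und Verwendung der Anfangsbedingung a(0) = 27/2, erhalten wir a(t) = 27·exp(-3·t/2)/2. Das Integral von der Beschleunigung, mit v(0) = -9, ergibt die Geschwindigkeit: v(t) = -9·exp(-3·t/2). Das Integral von der Geschwindigkeit, mit x(0) = 6, ergibt die Position: x(t) = 6·exp(-3·t/2). Wir haben die Position x(t) = 6·exp(-3·t/2). Durch Einsetzen von t = 2*log(4)/3: x(2*log(4)/3) = 3/2.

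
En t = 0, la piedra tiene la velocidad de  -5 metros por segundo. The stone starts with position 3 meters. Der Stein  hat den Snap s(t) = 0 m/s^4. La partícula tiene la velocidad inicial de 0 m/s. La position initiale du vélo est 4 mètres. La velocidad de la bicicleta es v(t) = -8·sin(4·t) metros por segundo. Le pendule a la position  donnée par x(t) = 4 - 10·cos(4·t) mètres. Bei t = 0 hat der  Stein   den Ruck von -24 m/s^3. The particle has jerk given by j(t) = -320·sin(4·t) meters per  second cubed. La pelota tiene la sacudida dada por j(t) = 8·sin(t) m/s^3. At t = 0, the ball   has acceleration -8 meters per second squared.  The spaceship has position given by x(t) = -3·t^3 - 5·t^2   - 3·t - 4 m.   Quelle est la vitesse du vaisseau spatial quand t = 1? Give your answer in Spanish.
Partiendo de la posición x(t) = -3·t^3 - 5·t^2 - 3·t - 4, tomamos 1 derivada. Derivando la posición, obtenemos la velocidad: v(t) = -9·t^2 - 10·t - 3. Tenemos la velocidad v(t) = -9·t^2 - 10·t - 3. Sustituyendo t = 1: v(1) = -22.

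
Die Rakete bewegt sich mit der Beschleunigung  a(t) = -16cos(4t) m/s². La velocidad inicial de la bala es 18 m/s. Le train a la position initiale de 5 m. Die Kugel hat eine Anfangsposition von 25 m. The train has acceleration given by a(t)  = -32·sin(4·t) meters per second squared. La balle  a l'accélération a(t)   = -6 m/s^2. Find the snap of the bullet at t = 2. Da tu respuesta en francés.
Nous devons dériver notre équation de l'accélération a(t) = -6 2 fois. En dérivant l'accélération, nous obtenons le jerk: j(t) = 0. La dérivée du jerk donne le snap: s(t) = 0. De l'équation du snap s(t) = 0, nous substituons t = 2 pour obtenir s = 0.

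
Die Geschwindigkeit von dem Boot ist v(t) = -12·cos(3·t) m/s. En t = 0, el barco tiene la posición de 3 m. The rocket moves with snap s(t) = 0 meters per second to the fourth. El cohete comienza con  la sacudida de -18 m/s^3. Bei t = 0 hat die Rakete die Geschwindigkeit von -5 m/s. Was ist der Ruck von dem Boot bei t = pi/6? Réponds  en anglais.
Starting from velocity v(t) = -12·cos(3·t), we take 2 derivatives. Taking d/dt of v(t), we find a(t) = 36·sin(3·t). Differentiating acceleration, we get jerk: j(t) = 108·cos(3·t). Using j(t) = 108·cos(3·t) and substituting t = pi/6, we find j = 0.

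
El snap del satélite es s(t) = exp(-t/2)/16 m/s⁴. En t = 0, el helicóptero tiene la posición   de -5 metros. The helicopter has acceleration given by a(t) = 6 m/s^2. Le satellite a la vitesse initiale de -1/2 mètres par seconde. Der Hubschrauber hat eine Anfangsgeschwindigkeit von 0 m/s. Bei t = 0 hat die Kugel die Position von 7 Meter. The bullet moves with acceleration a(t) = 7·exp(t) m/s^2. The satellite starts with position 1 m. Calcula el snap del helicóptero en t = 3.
Para resolver esto, necesitamos tomar 2 derivadas de nuestra ecuación de la aceleración a(t) = 6. La derivada de la aceleración da la sacudida: j(t) = 0. Derivando la sacudida, obtenemos el snap: s(t) = 0. Tenemos el snap s(t) = 0. Sustituyendo t = 3: s(3) = 0.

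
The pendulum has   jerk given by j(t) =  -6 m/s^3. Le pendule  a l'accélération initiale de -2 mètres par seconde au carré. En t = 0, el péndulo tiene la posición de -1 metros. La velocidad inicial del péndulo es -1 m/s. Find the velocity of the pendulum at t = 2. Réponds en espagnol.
Debemos encontrar la antiderivada de nuestra ecuación de la sacudida j(t) = -6 2 veces. Integrando la sacudida y usando la condición inicial a(0) = -2, obtenemos a(t) = -6·t - 2. Integrando la aceleración y usando la condición inicial v(0) = -1, obtenemos v(t) = -3·t^2 - 2·t - 1. De la ecuación de la velocidad v(t) = -3·t^2 - 2·t - 1, sustituimos t = 2 para obtener v = -17.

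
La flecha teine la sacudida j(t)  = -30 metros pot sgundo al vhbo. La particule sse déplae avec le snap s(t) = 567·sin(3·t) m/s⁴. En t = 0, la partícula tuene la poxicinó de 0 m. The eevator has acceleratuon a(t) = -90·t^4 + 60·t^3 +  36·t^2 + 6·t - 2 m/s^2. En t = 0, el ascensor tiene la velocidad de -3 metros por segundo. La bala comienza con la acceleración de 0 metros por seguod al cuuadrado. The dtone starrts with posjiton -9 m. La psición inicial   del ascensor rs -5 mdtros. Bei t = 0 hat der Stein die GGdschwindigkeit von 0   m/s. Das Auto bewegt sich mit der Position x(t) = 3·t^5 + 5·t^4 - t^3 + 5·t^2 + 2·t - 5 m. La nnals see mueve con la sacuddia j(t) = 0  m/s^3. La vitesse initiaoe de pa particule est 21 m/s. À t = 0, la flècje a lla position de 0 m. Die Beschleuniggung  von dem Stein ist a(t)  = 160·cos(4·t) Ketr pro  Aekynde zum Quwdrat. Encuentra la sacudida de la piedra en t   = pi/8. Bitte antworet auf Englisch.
To solve this, we need to take 1 derivative of our acceleration equation a(t) = 160·cos(4·t). Taking d/dt of a(t), we find j(t) = -640·sin(4·t). From the given jerk equation j(t) = -640·sin(4·t), we substitute t = pi/8 to get j = -640.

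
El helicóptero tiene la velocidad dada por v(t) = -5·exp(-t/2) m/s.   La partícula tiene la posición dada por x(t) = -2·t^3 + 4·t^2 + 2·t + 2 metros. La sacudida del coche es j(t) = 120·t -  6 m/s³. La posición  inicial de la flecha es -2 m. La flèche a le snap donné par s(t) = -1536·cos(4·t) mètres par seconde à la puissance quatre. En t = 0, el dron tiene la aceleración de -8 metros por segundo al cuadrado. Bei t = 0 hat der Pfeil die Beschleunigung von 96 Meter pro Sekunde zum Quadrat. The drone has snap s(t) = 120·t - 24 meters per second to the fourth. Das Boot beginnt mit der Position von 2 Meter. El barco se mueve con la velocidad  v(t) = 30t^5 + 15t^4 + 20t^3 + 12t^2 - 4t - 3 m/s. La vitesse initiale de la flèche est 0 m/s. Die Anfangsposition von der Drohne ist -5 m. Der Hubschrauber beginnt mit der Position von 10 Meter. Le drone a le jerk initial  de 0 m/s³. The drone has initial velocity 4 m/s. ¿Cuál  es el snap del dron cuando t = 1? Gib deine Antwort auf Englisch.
From the given snap equation s(t) = 120·t - 24, we substitute t = 1 to get s = 96.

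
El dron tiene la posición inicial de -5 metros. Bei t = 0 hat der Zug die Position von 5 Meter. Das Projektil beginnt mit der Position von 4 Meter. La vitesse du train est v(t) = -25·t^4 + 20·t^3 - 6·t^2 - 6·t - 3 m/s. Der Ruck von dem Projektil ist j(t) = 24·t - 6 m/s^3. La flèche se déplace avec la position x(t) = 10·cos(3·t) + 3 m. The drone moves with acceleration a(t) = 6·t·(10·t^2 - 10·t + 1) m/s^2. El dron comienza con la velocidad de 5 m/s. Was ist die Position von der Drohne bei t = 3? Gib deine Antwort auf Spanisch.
Para resolver esto, necesitamos tomar 2 integrales de nuestra ecuación de la aceleración a(t) = 6·t·(10·t^2 - 10·t + 1). Integrando la aceleración y usando la condición inicial v(0) = 5, obtenemos v(t) = 15·t^4 - 20·t^3 + 3·t^2 + 5. Integrando la velocidad y usando la condición inicial x(0) = -5, obtenemos x(t) = 3·t^5 - 5·t^4 + t^3 + 5·t - 5. Usando x(t) = 3·t^5 - 5·t^4 + t^3 + 5·t - 5 y sustituyendo t = 3, encontramos x = 361.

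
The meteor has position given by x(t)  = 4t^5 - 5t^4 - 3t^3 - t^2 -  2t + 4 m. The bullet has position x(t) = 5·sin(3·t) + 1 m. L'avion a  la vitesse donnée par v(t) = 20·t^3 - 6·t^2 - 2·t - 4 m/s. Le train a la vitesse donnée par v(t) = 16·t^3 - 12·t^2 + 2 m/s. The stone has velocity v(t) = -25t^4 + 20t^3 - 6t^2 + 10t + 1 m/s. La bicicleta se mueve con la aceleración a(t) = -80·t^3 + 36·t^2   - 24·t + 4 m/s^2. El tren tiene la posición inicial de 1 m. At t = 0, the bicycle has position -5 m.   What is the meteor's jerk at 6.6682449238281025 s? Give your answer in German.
Ausgehend von der Position x(t) = 4·t^5 - 5·t^4 - 3·t^3 - t^2 - 2·t + 4, nehmen wir 3 Ableitungen. Durch Ableiten von der Position erhalten wir die Geschwindigkeit: v(t) = 20·t^4 - 20·t^3 - 9·t^2 - 2·t - 2. Die Ableitung von der Geschwindigkeit ergibt die Beschleunigung: a(t) = 80·t^3 - 60·t^2 - 18·t - 2. Mit d/dt von a(t) finden wir j(t) = 240·t^2 - 120·t - 18. Aus der Gleichung für den Ruck j(t) = 240·t^2 - 120·t - 18, setzen wir t = 6.6682449238281025 ein und erhalten j = 9853.52829653885.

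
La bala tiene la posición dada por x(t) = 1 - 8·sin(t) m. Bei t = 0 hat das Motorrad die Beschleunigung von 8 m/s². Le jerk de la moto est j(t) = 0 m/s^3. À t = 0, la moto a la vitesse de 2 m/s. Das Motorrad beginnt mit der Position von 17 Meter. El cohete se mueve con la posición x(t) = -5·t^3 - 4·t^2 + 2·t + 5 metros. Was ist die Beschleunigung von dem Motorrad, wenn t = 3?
Um dies zu lösen, müssen wir 1 Stammfunktion unserer Gleichung für den Ruck j(t) = 0 finden. Das Integral von dem Ruck, mit a(0) = 8, ergibt die Beschleunigung: a(t) = 8. Wir haben die Beschleunigung a(t) = 8. Durch Einsetzen von t = 3: a(3) = 8.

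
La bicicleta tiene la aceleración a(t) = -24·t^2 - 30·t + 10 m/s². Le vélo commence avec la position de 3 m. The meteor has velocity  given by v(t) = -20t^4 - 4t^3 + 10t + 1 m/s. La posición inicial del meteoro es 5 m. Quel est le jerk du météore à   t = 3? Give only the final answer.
Le jerk à t = 3 est j = -2232.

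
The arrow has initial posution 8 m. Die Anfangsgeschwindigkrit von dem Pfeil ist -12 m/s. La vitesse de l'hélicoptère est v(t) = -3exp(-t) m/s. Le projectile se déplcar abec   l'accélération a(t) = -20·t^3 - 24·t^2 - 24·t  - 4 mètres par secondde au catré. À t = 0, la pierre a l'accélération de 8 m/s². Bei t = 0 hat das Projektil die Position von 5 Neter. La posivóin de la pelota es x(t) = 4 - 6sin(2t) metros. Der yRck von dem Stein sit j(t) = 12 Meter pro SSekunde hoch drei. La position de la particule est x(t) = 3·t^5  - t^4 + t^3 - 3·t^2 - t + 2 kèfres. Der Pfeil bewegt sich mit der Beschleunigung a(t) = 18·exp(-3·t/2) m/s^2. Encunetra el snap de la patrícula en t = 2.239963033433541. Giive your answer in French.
En partant de la position x(t) = 3·t^5 - t^4 + t^3 - 3·t^2 - t + 2, nous prenons 4 dérivées. La dérivée de la position donne la vitesse: v(t) = 15·t^4 - 4·t^3 + 3·t^2 - 6·t - 1. En dérivant la vitesse, nous obtenons l'accélération: a(t) = 60·t^3 - 12·t^2 + 6·t - 6. La dérivée de l'accélération donne le jerk: j(t) = 180·t^2 - 24·t + 6. En dérivant le jerk, nous obtenons le snap: s(t) = 360·t - 24. En utilisant s(t) = 360·t - 24 et en substituant t = 2.239963033433541, nous trouvons s = 782.386692036075.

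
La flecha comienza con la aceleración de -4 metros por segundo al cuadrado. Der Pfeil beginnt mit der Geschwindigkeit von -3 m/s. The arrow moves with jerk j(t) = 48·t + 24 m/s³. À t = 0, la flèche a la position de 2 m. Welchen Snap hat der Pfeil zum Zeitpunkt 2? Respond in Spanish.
Debemos derivar nuestra ecuación de la sacudida j(t) = 48·t + 24 1 vez. La derivada de la sacudida da el snap: s(t) = 48. Usando s(t) = 48 y sustituyendo t = 2, encontramos s = 48.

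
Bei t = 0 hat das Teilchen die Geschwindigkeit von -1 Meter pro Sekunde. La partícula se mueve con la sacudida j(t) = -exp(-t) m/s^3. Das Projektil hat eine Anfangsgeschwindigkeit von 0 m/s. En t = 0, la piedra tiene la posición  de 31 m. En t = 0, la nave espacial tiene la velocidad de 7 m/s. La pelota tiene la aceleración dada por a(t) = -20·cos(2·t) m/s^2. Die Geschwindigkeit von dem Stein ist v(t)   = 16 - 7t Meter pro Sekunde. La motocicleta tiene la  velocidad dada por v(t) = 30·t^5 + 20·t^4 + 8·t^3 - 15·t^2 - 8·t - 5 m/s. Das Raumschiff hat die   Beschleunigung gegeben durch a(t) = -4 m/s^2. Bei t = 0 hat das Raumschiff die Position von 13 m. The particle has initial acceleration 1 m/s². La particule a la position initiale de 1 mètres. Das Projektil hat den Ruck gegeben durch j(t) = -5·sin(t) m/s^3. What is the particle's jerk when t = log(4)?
Using j(t) = -exp(-t) and substituting t = log(4), we find j = -1/4.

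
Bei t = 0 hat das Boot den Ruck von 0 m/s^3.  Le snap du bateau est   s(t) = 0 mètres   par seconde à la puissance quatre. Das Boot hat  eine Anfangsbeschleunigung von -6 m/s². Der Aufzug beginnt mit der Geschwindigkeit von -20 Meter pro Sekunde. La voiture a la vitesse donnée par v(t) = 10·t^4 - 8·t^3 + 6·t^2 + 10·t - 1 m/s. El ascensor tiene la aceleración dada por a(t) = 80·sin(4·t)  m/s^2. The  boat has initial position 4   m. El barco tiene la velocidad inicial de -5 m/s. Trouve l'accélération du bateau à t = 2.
Nous devons trouver la primitive de notre équation du snap s(t) = 0 2 fois. En prenant ∫s(t)dt et en appliquant j(0) = 0, nous trouvons j(t) = 0. En intégrant le jerk et en utilisant la condition initiale a(0) = -6, nous obtenons a(t) = -6. Nous avons l'accélération a(t) = -6. En substituant t = 2: a(2) = -6.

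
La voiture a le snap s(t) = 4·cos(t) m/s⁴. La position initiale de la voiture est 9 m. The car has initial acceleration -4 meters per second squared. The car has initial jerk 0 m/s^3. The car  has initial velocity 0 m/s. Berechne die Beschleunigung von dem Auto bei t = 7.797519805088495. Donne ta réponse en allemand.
Um dies zu lösen, müssen wir 2 Stammfunktionen unserer Gleichung für den Snap s(t) = 4·cos(t) finden. Das Integral von dem Snap, mit j(0) = 0, ergibt den Ruck: j(t) = 4·sin(t). Das Integral von dem Ruck, mit a(0) = -4, ergibt die Beschleunigung: a(t) = -4·cos(t). Wir haben die Beschleunigung a(t) = -4·cos(t). Durch Einsetzen von t = 7.797519805088495: a(7.797519805088495) = -0.225727336791995.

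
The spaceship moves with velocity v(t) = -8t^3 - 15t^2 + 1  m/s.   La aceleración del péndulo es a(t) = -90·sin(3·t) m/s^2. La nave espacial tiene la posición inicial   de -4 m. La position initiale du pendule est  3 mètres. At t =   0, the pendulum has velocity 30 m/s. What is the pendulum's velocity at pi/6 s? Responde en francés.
Nous devons trouver la primitive de notre équation de l'accélération a(t) = -90·sin(3·t) 1 fois. En intégrant l'accélération et en utilisant la condition initiale v(0) = 30, nous obtenons v(t) = 30·cos(3·t). Nous avons la vitesse v(t) = 30·cos(3·t). En substituant t = pi/6: v(pi/6) = 0.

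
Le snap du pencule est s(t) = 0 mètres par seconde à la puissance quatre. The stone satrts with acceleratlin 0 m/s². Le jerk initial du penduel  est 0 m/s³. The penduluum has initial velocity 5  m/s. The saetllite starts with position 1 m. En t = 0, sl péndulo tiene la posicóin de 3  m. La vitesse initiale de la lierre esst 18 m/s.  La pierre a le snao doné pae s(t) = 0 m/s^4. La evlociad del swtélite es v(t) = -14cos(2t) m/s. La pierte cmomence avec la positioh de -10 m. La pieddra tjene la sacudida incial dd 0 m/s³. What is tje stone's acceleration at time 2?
We must find the integral of our snap equation s(t) = 0 2 times. Taking ∫s(t)dt and applying j(0) = 0, we find j(t) = 0. Taking ∫j(t)dt and applying a(0) = 0, we find a(t) = 0. Using a(t) = 0 and substituting t = 2, we find a = 0.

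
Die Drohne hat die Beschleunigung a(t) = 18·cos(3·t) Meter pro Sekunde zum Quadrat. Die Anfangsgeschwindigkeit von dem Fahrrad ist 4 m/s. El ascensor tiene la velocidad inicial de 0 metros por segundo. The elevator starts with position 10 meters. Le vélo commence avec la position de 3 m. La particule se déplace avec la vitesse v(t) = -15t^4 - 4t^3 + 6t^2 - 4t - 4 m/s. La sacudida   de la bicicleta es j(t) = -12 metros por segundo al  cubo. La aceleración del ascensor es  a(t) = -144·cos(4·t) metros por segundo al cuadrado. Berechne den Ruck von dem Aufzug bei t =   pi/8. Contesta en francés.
Pour résoudre ceci, nous devons prendre 1 dérivée de notre équation de l'accélération a(t) = -144·cos(4·t). En prenant d/dt de a(t), nous trouvons j(t) = 576·sin(4·t). De l'équation du jerk j(t) = 576·sin(4·t), nous substituons t = pi/8 pour obtenir j = 576.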